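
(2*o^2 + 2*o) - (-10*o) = 2*o^2 + 12*o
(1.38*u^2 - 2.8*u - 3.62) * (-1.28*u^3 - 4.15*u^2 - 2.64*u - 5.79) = -1.7664*u^5 - 2.143*u^4 + 12.6104*u^3 + 14.4248*u^2 + 25.7688*u + 20.9598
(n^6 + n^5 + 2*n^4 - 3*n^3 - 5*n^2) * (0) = 0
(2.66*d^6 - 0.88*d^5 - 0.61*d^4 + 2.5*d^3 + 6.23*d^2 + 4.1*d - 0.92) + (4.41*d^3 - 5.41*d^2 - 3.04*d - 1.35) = 2.66*d^6 - 0.88*d^5 - 0.61*d^4 + 6.91*d^3 + 0.82*d^2 + 1.06*d - 2.27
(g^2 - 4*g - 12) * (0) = 0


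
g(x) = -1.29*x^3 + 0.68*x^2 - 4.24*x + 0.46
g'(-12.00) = -577.84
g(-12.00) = 2378.38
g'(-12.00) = -577.84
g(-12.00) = 2378.38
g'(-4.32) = -82.34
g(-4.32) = 135.47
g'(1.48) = -10.70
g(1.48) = -8.51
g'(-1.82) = -19.53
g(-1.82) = 18.21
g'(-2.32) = -28.23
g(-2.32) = 30.07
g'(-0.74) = -7.37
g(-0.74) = 4.49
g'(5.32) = -106.54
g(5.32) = -197.08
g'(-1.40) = -13.73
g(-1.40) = 11.27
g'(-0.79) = -7.73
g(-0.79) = 4.87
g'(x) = -3.87*x^2 + 1.36*x - 4.24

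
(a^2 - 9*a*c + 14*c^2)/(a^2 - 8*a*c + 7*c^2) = (a - 2*c)/(a - c)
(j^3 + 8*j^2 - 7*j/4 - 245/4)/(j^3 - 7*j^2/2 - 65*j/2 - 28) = (2*j^2 + 9*j - 35)/(2*(j^2 - 7*j - 8))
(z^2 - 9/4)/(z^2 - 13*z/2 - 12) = (z - 3/2)/(z - 8)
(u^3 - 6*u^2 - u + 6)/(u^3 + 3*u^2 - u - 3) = (u - 6)/(u + 3)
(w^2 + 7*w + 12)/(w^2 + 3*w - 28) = (w^2 + 7*w + 12)/(w^2 + 3*w - 28)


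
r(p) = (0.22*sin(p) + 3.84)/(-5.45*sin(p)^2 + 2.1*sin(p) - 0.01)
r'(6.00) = -18.07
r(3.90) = -0.91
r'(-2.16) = 0.77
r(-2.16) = -0.66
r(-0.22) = -5.21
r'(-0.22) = -31.58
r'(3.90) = 1.62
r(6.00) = -3.70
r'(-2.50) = 2.53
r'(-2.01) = 0.47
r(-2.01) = -0.57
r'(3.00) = 66.87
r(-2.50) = -1.15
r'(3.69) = 3.77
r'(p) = (10.9*sin(p)*cos(p) - 2.1*cos(p))*(0.22*sin(p) + 3.84)/(-5.45*sin(p)^2 + 2.1*sin(p) - 0.01)^2 + 0.22*cos(p)/(-5.45*sin(p)^2 + 2.1*sin(p) - 0.01) = (1.199*sin(p)^2 + 41.856*sin(p) - 8.0662)*cos(p)/(29.7025*sin(p)^4 - 22.89*sin(p)^3 + 4.519*sin(p)^2 - 0.042*sin(p) + 0.0001)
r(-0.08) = -17.98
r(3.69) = -1.44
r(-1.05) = -0.62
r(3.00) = 21.77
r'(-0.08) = -251.43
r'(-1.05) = -0.61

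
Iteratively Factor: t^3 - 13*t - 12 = (t + 1)*(t^2 - t - 12) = (t - 4)*(t + 1)*(t + 3)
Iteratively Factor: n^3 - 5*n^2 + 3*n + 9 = (n - 3)*(n^2 - 2*n - 3) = (n - 3)*(n + 1)*(n - 3)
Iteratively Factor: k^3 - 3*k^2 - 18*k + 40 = (k - 5)*(k^2 + 2*k - 8) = (k - 5)*(k - 2)*(k + 4)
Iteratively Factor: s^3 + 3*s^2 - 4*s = (s)*(s^2 + 3*s - 4) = s*(s + 4)*(s - 1)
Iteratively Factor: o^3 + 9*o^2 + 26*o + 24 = (o + 4)*(o^2 + 5*o + 6) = (o + 3)*(o + 4)*(o + 2)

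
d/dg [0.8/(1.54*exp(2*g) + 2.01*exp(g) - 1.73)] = (-2.464*exp(g) - 1.608)*exp(g)/(1.54*exp(2*g) + 2.01*exp(g) - 1.73)^2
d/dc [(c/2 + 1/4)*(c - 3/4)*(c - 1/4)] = 3*c^2/2 - c/2 - 5/32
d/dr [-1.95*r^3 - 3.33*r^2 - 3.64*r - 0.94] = -5.85*r^2 - 6.66*r - 3.64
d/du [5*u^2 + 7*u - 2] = 10*u + 7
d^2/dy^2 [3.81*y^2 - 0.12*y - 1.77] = 7.62000000000000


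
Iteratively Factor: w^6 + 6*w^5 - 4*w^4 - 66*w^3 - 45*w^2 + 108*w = (w + 3)*(w^5 + 3*w^4 - 13*w^3 - 27*w^2 + 36*w) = (w + 3)*(w + 4)*(w^4 - w^3 - 9*w^2 + 9*w) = (w - 1)*(w + 3)*(w + 4)*(w^3 - 9*w) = (w - 3)*(w - 1)*(w + 3)*(w + 4)*(w^2 + 3*w) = w*(w - 3)*(w - 1)*(w + 3)*(w + 4)*(w + 3)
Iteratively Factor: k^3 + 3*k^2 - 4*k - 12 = (k + 3)*(k^2 - 4) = (k - 2)*(k + 3)*(k + 2)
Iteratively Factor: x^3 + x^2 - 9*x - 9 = (x + 3)*(x^2 - 2*x - 3) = (x - 3)*(x + 3)*(x + 1)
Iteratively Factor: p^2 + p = (p + 1)*(p)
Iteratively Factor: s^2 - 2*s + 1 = (s - 1)*(s - 1)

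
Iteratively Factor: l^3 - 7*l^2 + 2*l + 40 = (l - 5)*(l^2 - 2*l - 8) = (l - 5)*(l + 2)*(l - 4)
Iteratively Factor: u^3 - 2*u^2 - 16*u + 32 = (u - 4)*(u^2 + 2*u - 8) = (u - 4)*(u + 4)*(u - 2)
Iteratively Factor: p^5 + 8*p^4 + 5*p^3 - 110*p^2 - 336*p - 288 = (p + 4)*(p^4 + 4*p^3 - 11*p^2 - 66*p - 72) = (p + 3)*(p + 4)*(p^3 + p^2 - 14*p - 24) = (p - 4)*(p + 3)*(p + 4)*(p^2 + 5*p + 6) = (p - 4)*(p + 3)^2*(p + 4)*(p + 2)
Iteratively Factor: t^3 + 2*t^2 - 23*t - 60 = (t + 4)*(t^2 - 2*t - 15) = (t - 5)*(t + 4)*(t + 3)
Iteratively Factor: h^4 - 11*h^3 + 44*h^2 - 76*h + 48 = (h - 4)*(h^3 - 7*h^2 + 16*h - 12) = (h - 4)*(h - 3)*(h^2 - 4*h + 4) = (h - 4)*(h - 3)*(h - 2)*(h - 2)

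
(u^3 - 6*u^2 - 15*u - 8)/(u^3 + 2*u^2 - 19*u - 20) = (u^2 - 7*u - 8)/(u^2 + u - 20)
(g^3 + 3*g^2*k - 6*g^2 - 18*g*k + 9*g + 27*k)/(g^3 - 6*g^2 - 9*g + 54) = (g^2 + 3*g*k - 3*g - 9*k)/(g^2 - 3*g - 18)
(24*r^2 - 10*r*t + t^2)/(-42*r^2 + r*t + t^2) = (-4*r + t)/(7*r + t)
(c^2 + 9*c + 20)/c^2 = 1 + 9/c + 20/c^2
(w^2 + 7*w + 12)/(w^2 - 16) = (w + 3)/(w - 4)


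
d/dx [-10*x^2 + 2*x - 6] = 2 - 20*x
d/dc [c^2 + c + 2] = 2*c + 1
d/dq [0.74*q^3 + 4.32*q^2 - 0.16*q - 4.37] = 2.22*q^2 + 8.64*q - 0.16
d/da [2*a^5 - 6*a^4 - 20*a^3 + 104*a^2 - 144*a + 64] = 10*a^4 - 24*a^3 - 60*a^2 + 208*a - 144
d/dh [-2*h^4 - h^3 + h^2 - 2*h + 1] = -8*h^3 - 3*h^2 + 2*h - 2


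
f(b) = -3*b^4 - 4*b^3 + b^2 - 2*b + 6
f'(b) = -12*b^3 - 12*b^2 + 2*b - 2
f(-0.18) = 6.41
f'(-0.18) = -2.68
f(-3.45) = -235.95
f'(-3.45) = 341.03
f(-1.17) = 10.49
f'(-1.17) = -1.55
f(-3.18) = -155.68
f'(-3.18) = 256.18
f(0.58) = 4.06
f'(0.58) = -7.22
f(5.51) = -3409.00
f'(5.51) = -2362.71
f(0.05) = 5.90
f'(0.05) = -1.93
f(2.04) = -79.83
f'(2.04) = -149.74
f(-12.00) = -55122.00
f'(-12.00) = 18982.00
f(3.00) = -342.00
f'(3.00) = -428.00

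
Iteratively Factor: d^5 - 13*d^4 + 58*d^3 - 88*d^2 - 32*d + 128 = (d - 4)*(d^4 - 9*d^3 + 22*d^2 - 32) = (d - 4)*(d + 1)*(d^3 - 10*d^2 + 32*d - 32) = (d - 4)^2*(d + 1)*(d^2 - 6*d + 8) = (d - 4)^2*(d - 2)*(d + 1)*(d - 4)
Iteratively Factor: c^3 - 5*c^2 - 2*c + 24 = (c - 4)*(c^2 - c - 6) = (c - 4)*(c - 3)*(c + 2)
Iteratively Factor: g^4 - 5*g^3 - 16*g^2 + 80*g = (g - 4)*(g^3 - g^2 - 20*g) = (g - 4)*(g + 4)*(g^2 - 5*g) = g*(g - 4)*(g + 4)*(g - 5)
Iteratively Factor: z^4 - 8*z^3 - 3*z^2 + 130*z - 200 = (z - 5)*(z^3 - 3*z^2 - 18*z + 40) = (z - 5)*(z - 2)*(z^2 - z - 20) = (z - 5)*(z - 2)*(z + 4)*(z - 5)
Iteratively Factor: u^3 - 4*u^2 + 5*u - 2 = (u - 1)*(u^2 - 3*u + 2) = (u - 2)*(u - 1)*(u - 1)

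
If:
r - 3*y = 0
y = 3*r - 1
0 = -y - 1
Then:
No Solution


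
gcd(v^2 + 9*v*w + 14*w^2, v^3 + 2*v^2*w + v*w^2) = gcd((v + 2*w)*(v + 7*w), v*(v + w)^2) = 1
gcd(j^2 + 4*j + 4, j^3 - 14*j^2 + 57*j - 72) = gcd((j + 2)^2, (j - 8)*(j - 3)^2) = 1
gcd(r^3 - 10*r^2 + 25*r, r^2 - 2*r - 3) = 1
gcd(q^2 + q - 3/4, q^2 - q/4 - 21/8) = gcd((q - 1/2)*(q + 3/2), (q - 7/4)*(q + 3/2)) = q + 3/2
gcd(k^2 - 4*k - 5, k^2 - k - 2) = k + 1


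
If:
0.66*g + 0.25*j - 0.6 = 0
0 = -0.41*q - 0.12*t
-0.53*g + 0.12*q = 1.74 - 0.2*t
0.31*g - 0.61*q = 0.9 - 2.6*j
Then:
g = 1.21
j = -0.79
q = -4.23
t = 14.44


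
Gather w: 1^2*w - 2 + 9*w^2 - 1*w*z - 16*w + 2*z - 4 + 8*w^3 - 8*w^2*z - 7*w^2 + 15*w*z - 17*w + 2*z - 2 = 8*w^3 + w^2*(2 - 8*z) + w*(14*z - 32) + 4*z - 8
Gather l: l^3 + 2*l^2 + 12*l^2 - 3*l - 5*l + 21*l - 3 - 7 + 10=l^3 + 14*l^2 + 13*l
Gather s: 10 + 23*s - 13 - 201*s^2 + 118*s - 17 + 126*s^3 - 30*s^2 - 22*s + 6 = 126*s^3 - 231*s^2 + 119*s - 14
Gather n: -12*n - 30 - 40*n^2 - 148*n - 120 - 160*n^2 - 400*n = -200*n^2 - 560*n - 150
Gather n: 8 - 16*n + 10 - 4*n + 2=20 - 20*n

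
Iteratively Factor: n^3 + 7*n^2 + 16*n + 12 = (n + 2)*(n^2 + 5*n + 6) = (n + 2)*(n + 3)*(n + 2)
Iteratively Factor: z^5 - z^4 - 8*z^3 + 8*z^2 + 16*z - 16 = (z - 2)*(z^4 + z^3 - 6*z^2 - 4*z + 8) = (z - 2)*(z + 2)*(z^3 - z^2 - 4*z + 4) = (z - 2)*(z + 2)^2*(z^2 - 3*z + 2) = (z - 2)^2*(z + 2)^2*(z - 1)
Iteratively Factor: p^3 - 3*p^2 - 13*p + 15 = (p + 3)*(p^2 - 6*p + 5) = (p - 5)*(p + 3)*(p - 1)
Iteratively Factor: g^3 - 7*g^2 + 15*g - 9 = (g - 1)*(g^2 - 6*g + 9) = (g - 3)*(g - 1)*(g - 3)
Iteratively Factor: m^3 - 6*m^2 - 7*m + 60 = (m - 4)*(m^2 - 2*m - 15) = (m - 4)*(m + 3)*(m - 5)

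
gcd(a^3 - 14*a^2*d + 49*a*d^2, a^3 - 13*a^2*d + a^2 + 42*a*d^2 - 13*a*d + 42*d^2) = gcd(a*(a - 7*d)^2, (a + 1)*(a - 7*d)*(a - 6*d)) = a - 7*d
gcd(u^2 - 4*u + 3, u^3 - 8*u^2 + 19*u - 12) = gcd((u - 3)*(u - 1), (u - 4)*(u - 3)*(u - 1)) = u^2 - 4*u + 3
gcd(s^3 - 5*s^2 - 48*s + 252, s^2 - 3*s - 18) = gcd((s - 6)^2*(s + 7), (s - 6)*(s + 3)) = s - 6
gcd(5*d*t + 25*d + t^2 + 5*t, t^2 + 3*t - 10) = t + 5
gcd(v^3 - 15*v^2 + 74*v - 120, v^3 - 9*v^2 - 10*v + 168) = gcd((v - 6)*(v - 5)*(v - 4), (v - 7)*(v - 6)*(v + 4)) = v - 6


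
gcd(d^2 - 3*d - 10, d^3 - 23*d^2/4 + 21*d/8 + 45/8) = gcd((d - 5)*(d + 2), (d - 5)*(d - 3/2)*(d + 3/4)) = d - 5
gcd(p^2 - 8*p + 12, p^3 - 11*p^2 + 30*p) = p - 6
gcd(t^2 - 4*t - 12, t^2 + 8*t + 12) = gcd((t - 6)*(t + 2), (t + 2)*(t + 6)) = t + 2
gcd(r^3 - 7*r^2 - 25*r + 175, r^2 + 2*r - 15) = r + 5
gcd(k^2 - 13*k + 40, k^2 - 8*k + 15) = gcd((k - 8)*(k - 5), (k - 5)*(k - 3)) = k - 5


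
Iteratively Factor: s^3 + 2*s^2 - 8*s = (s + 4)*(s^2 - 2*s) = (s - 2)*(s + 4)*(s)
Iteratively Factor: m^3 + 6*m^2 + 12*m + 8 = (m + 2)*(m^2 + 4*m + 4) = (m + 2)^2*(m + 2)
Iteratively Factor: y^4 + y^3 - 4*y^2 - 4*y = (y - 2)*(y^3 + 3*y^2 + 2*y) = (y - 2)*(y + 2)*(y^2 + y) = (y - 2)*(y + 1)*(y + 2)*(y)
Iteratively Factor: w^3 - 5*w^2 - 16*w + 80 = (w - 4)*(w^2 - w - 20) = (w - 5)*(w - 4)*(w + 4)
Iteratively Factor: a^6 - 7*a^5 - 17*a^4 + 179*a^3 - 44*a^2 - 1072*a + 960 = (a - 1)*(a^5 - 6*a^4 - 23*a^3 + 156*a^2 + 112*a - 960) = (a - 4)*(a - 1)*(a^4 - 2*a^3 - 31*a^2 + 32*a + 240) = (a - 4)*(a - 1)*(a + 3)*(a^3 - 5*a^2 - 16*a + 80) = (a - 4)^2*(a - 1)*(a + 3)*(a^2 - a - 20) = (a - 4)^2*(a - 1)*(a + 3)*(a + 4)*(a - 5)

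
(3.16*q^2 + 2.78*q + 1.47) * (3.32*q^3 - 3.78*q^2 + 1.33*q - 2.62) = 10.4912*q^5 - 2.7152*q^4 - 1.4252*q^3 - 10.1384*q^2 - 5.3285*q - 3.8514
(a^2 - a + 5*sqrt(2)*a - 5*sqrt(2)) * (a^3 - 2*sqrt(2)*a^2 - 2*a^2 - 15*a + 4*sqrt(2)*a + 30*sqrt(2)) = a^5 - 3*a^4 + 3*sqrt(2)*a^4 - 33*a^3 - 9*sqrt(2)*a^3 - 39*sqrt(2)*a^2 + 75*a^2 + 45*sqrt(2)*a + 260*a - 300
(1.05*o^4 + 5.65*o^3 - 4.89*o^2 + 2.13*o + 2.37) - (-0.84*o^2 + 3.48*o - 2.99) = 1.05*o^4 + 5.65*o^3 - 4.05*o^2 - 1.35*o + 5.36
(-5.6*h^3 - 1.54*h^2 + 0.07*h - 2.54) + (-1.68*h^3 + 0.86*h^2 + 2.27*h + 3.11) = -7.28*h^3 - 0.68*h^2 + 2.34*h + 0.57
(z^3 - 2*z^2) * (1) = z^3 - 2*z^2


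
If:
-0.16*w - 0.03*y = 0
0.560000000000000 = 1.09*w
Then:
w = 0.51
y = -2.74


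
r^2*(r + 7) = r^3 + 7*r^2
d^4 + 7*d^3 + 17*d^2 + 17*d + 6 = (d + 1)^2*(d + 2)*(d + 3)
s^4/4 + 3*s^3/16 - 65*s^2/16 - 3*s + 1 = (s/4 + 1)*(s - 4)*(s - 1/4)*(s + 1)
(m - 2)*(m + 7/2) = m^2 + 3*m/2 - 7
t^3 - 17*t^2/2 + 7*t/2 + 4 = (t - 8)*(t - 1)*(t + 1/2)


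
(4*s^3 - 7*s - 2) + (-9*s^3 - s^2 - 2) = -5*s^3 - s^2 - 7*s - 4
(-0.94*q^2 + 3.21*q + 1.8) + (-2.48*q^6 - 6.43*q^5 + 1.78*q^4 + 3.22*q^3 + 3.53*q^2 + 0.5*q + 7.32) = -2.48*q^6 - 6.43*q^5 + 1.78*q^4 + 3.22*q^3 + 2.59*q^2 + 3.71*q + 9.12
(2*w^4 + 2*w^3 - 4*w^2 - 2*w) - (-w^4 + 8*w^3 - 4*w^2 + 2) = 3*w^4 - 6*w^3 - 2*w - 2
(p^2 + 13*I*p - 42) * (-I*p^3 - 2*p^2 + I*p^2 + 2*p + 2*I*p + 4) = -I*p^5 + 11*p^4 + I*p^4 - 11*p^3 + 18*I*p^3 + 62*p^2 - 16*I*p^2 - 84*p - 32*I*p - 168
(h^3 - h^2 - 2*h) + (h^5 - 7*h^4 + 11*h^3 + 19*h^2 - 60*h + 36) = h^5 - 7*h^4 + 12*h^3 + 18*h^2 - 62*h + 36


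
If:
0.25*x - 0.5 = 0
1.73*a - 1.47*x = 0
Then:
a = 1.70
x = 2.00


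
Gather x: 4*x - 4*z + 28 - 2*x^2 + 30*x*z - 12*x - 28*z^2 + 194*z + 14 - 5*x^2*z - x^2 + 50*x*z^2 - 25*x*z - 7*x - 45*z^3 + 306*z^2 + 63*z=x^2*(-5*z - 3) + x*(50*z^2 + 5*z - 15) - 45*z^3 + 278*z^2 + 253*z + 42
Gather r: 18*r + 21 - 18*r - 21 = 0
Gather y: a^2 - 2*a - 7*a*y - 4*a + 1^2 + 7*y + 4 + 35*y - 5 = a^2 - 6*a + y*(42 - 7*a)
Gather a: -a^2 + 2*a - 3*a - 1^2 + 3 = -a^2 - a + 2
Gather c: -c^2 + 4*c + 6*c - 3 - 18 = -c^2 + 10*c - 21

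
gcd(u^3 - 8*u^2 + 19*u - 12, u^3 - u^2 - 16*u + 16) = u^2 - 5*u + 4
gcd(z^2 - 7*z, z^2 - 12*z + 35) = z - 7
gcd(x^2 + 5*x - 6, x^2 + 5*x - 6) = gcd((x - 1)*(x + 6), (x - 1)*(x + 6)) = x^2 + 5*x - 6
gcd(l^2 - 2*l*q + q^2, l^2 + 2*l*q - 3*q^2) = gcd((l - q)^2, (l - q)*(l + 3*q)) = -l + q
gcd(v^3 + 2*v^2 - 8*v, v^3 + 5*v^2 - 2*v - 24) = v^2 + 2*v - 8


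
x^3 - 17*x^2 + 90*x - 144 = (x - 8)*(x - 6)*(x - 3)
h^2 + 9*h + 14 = (h + 2)*(h + 7)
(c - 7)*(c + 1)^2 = c^3 - 5*c^2 - 13*c - 7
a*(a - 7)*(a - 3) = a^3 - 10*a^2 + 21*a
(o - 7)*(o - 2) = o^2 - 9*o + 14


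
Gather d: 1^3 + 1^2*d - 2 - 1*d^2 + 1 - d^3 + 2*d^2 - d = -d^3 + d^2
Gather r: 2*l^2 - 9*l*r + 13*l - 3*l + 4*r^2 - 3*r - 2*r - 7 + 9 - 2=2*l^2 + 10*l + 4*r^2 + r*(-9*l - 5)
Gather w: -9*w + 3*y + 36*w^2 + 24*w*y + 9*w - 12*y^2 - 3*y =36*w^2 + 24*w*y - 12*y^2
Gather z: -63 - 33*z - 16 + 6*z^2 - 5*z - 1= 6*z^2 - 38*z - 80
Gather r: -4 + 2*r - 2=2*r - 6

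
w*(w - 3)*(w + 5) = w^3 + 2*w^2 - 15*w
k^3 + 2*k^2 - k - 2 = (k - 1)*(k + 1)*(k + 2)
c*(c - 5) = c^2 - 5*c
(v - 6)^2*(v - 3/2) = v^3 - 27*v^2/2 + 54*v - 54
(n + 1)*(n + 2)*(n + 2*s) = n^3 + 2*n^2*s + 3*n^2 + 6*n*s + 2*n + 4*s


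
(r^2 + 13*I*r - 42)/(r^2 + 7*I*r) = (r + 6*I)/r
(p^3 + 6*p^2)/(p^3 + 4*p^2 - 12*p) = p/(p - 2)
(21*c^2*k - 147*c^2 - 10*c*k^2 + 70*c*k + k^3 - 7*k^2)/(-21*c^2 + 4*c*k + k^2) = (-7*c*k + 49*c + k^2 - 7*k)/(7*c + k)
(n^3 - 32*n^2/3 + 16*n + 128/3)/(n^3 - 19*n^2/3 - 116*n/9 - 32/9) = 3*(n - 4)/(3*n + 1)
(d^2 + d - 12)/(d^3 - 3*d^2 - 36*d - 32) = (d - 3)/(d^2 - 7*d - 8)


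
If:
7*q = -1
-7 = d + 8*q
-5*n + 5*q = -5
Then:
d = -41/7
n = 6/7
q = -1/7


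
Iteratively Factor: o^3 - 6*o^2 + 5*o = (o - 5)*(o^2 - o) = (o - 5)*(o - 1)*(o)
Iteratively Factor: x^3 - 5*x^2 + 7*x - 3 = (x - 3)*(x^2 - 2*x + 1) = (x - 3)*(x - 1)*(x - 1)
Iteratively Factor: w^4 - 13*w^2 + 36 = (w - 3)*(w^3 + 3*w^2 - 4*w - 12) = (w - 3)*(w + 2)*(w^2 + w - 6) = (w - 3)*(w + 2)*(w + 3)*(w - 2)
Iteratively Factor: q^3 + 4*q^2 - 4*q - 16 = (q + 4)*(q^2 - 4) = (q - 2)*(q + 4)*(q + 2)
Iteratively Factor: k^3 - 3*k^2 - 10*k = (k + 2)*(k^2 - 5*k) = k*(k + 2)*(k - 5)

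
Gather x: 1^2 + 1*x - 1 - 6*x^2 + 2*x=-6*x^2 + 3*x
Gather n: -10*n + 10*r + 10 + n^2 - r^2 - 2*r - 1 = n^2 - 10*n - r^2 + 8*r + 9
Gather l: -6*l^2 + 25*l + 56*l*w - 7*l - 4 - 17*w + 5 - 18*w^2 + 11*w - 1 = -6*l^2 + l*(56*w + 18) - 18*w^2 - 6*w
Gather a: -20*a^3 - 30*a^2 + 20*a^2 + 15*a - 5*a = -20*a^3 - 10*a^2 + 10*a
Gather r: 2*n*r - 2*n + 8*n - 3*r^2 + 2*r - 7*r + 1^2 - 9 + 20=6*n - 3*r^2 + r*(2*n - 5) + 12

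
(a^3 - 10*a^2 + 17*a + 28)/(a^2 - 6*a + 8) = (a^2 - 6*a - 7)/(a - 2)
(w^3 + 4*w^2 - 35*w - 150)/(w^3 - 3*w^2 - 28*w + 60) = (w + 5)/(w - 2)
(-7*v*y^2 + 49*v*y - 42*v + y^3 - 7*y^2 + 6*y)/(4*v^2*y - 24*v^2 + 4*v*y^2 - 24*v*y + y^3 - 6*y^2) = (-7*v*y + 7*v + y^2 - y)/(4*v^2 + 4*v*y + y^2)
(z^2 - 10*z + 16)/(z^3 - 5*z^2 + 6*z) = (z - 8)/(z*(z - 3))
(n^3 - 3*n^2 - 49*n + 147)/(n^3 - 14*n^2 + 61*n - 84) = (n + 7)/(n - 4)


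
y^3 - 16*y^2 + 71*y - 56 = (y - 8)*(y - 7)*(y - 1)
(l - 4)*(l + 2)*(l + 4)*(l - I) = l^4 + 2*l^3 - I*l^3 - 16*l^2 - 2*I*l^2 - 32*l + 16*I*l + 32*I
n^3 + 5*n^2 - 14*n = n*(n - 2)*(n + 7)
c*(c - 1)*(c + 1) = c^3 - c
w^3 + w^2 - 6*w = w*(w - 2)*(w + 3)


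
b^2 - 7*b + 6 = (b - 6)*(b - 1)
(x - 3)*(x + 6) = x^2 + 3*x - 18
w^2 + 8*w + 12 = (w + 2)*(w + 6)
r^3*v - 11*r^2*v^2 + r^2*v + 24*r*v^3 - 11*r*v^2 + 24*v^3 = (r - 8*v)*(r - 3*v)*(r*v + v)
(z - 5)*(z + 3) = z^2 - 2*z - 15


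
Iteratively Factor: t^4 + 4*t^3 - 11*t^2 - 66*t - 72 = (t + 3)*(t^3 + t^2 - 14*t - 24) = (t + 2)*(t + 3)*(t^2 - t - 12) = (t + 2)*(t + 3)^2*(t - 4)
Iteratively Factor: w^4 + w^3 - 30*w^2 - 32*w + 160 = (w + 4)*(w^3 - 3*w^2 - 18*w + 40) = (w - 2)*(w + 4)*(w^2 - w - 20) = (w - 2)*(w + 4)^2*(w - 5)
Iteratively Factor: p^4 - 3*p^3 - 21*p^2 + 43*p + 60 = (p + 1)*(p^3 - 4*p^2 - 17*p + 60) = (p - 5)*(p + 1)*(p^2 + p - 12) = (p - 5)*(p - 3)*(p + 1)*(p + 4)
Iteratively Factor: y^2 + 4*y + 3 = (y + 1)*(y + 3)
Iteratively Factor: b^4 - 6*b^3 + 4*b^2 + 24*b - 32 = (b - 4)*(b^3 - 2*b^2 - 4*b + 8) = (b - 4)*(b - 2)*(b^2 - 4) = (b - 4)*(b - 2)^2*(b + 2)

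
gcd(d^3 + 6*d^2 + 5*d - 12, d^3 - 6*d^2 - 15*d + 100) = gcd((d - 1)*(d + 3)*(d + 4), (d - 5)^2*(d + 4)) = d + 4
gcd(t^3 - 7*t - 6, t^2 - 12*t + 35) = 1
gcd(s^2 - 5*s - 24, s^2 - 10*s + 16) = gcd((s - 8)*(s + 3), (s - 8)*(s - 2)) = s - 8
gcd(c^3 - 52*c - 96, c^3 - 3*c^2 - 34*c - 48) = c^2 - 6*c - 16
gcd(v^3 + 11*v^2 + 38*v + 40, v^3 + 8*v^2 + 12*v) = v + 2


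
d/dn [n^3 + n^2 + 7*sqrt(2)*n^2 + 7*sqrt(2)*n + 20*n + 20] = 3*n^2 + 2*n + 14*sqrt(2)*n + 7*sqrt(2) + 20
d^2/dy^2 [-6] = 0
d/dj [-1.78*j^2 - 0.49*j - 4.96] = -3.56*j - 0.49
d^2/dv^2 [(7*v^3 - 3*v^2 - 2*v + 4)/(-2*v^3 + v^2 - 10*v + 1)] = 2*(-2*v^6 + 444*v^5 - 372*v^4 - 595*v^3 - 27*v^2 + 69*v - 373)/(8*v^9 - 12*v^8 + 126*v^7 - 133*v^6 + 642*v^5 - 423*v^4 + 1066*v^3 - 303*v^2 + 30*v - 1)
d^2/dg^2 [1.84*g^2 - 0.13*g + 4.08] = 3.68000000000000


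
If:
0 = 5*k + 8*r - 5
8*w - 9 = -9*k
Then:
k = 1 - 8*w/9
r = 5*w/9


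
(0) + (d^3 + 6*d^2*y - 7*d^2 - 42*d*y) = d^3 + 6*d^2*y - 7*d^2 - 42*d*y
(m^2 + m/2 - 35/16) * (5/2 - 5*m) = -5*m^3 + 195*m/16 - 175/32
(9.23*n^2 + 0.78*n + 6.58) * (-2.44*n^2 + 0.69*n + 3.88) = -22.5212*n^4 + 4.4655*n^3 + 20.2954*n^2 + 7.5666*n + 25.5304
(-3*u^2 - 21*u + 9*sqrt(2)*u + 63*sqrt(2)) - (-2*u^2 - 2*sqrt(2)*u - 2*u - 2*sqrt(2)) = -u^2 - 19*u + 11*sqrt(2)*u + 65*sqrt(2)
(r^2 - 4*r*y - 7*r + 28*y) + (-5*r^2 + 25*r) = -4*r^2 - 4*r*y + 18*r + 28*y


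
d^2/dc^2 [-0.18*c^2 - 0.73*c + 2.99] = -0.360000000000000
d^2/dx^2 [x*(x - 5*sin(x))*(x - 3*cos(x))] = 5*x^2*sin(x) + 3*x^2*cos(x) + 12*x*sin(x) - 30*x*sin(2*x) - 20*x*cos(x) + 6*x - 10*sin(x) - 6*cos(x) + 30*cos(2*x)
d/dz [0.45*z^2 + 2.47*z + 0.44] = 0.9*z + 2.47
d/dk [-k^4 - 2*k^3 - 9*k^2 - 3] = 2*k*(-2*k^2 - 3*k - 9)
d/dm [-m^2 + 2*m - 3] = 2 - 2*m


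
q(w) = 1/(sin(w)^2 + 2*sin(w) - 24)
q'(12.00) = 0.00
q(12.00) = -0.04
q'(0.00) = 0.00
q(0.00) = -0.04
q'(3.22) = 0.00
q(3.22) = -0.04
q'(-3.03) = 0.00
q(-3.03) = -0.04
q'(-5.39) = -0.00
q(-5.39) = -0.05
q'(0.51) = -0.01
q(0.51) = -0.04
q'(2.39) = 0.01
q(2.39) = -0.05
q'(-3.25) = 0.00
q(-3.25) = -0.04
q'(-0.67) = -0.00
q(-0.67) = -0.04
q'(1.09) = -0.00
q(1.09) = -0.05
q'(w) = (-2*sin(w)*cos(w) - 2*cos(w))/(sin(w)^2 + 2*sin(w) - 24)^2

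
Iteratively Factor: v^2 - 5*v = (v)*(v - 5)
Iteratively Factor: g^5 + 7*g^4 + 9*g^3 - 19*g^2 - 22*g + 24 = (g - 1)*(g^4 + 8*g^3 + 17*g^2 - 2*g - 24) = (g - 1)*(g + 3)*(g^3 + 5*g^2 + 2*g - 8) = (g - 1)^2*(g + 3)*(g^2 + 6*g + 8) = (g - 1)^2*(g + 3)*(g + 4)*(g + 2)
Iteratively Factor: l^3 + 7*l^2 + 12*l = (l + 4)*(l^2 + 3*l) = (l + 3)*(l + 4)*(l)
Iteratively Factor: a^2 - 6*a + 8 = (a - 4)*(a - 2)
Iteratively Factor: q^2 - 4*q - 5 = (q + 1)*(q - 5)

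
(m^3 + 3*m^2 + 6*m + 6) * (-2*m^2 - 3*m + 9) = -2*m^5 - 9*m^4 - 12*m^3 - 3*m^2 + 36*m + 54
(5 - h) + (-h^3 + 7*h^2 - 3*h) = -h^3 + 7*h^2 - 4*h + 5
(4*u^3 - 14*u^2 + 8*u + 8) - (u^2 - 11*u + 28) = 4*u^3 - 15*u^2 + 19*u - 20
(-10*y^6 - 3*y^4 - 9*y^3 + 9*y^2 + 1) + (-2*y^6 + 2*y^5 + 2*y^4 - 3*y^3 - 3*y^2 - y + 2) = -12*y^6 + 2*y^5 - y^4 - 12*y^3 + 6*y^2 - y + 3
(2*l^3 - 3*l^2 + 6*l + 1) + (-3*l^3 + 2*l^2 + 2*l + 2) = -l^3 - l^2 + 8*l + 3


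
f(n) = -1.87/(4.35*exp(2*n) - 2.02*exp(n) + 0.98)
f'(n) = -1.87*(-8.7*exp(2*n) + 2.02*exp(n))/(4.35*exp(2*n) - 2.02*exp(n) + 0.98)^2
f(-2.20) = -2.31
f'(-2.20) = -0.33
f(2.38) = -0.00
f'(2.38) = 0.01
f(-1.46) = -2.51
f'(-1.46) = 0.00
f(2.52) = -0.00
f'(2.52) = 0.01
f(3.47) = -0.00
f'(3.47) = 0.00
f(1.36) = -0.03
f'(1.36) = 0.07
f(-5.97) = -1.92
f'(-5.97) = -0.01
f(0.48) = -0.21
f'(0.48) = 0.44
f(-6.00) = -1.92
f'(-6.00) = -0.00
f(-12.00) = -1.91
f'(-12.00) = 0.00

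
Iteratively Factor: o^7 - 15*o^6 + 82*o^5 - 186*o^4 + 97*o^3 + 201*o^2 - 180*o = (o - 5)*(o^6 - 10*o^5 + 32*o^4 - 26*o^3 - 33*o^2 + 36*o) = (o - 5)*(o - 3)*(o^5 - 7*o^4 + 11*o^3 + 7*o^2 - 12*o) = (o - 5)*(o - 3)*(o + 1)*(o^4 - 8*o^3 + 19*o^2 - 12*o) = (o - 5)*(o - 3)^2*(o + 1)*(o^3 - 5*o^2 + 4*o) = o*(o - 5)*(o - 3)^2*(o + 1)*(o^2 - 5*o + 4) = o*(o - 5)*(o - 4)*(o - 3)^2*(o + 1)*(o - 1)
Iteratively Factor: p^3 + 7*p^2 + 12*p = (p + 3)*(p^2 + 4*p) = p*(p + 3)*(p + 4)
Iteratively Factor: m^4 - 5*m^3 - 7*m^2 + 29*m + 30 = (m + 2)*(m^3 - 7*m^2 + 7*m + 15) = (m + 1)*(m + 2)*(m^2 - 8*m + 15) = (m - 5)*(m + 1)*(m + 2)*(m - 3)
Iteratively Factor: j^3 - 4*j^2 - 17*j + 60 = (j + 4)*(j^2 - 8*j + 15) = (j - 5)*(j + 4)*(j - 3)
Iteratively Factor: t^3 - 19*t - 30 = (t + 3)*(t^2 - 3*t - 10) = (t - 5)*(t + 3)*(t + 2)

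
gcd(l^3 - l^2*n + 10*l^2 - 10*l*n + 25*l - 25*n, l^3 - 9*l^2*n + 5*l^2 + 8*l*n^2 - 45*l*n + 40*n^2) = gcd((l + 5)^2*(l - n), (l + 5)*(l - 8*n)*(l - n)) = l^2 - l*n + 5*l - 5*n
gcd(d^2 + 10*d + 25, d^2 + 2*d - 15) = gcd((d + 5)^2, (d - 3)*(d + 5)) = d + 5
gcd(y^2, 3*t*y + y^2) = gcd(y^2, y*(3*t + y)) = y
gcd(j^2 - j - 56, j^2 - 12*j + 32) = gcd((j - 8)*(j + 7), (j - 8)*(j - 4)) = j - 8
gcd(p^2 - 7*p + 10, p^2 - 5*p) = p - 5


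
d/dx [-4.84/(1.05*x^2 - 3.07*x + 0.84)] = (10.164*x - 14.8588)/(1.05*x^2 - 3.07*x + 0.84)^2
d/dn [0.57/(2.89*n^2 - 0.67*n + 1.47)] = (0.3819 - 3.2946*n)/(2.89*n^2 - 0.67*n + 1.47)^2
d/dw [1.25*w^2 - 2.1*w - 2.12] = 2.5*w - 2.1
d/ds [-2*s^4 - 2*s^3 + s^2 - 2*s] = -8*s^3 - 6*s^2 + 2*s - 2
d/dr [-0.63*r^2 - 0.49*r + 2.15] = -1.26*r - 0.49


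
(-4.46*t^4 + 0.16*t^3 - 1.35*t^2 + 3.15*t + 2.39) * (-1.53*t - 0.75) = 6.8238*t^5 + 3.1002*t^4 + 1.9455*t^3 - 3.807*t^2 - 6.0192*t - 1.7925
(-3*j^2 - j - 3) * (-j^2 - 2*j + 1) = 3*j^4 + 7*j^3 + 2*j^2 + 5*j - 3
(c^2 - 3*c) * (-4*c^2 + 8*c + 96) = -4*c^4 + 20*c^3 + 72*c^2 - 288*c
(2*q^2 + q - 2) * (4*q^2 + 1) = 8*q^4 + 4*q^3 - 6*q^2 + q - 2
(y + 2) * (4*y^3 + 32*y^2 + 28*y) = 4*y^4 + 40*y^3 + 92*y^2 + 56*y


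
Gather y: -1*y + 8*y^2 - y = 8*y^2 - 2*y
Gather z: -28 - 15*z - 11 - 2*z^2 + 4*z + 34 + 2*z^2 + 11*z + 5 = 0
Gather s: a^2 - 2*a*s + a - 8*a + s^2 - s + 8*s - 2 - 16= a^2 - 7*a + s^2 + s*(7 - 2*a) - 18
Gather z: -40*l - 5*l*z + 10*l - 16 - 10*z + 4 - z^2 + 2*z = -30*l - z^2 + z*(-5*l - 8) - 12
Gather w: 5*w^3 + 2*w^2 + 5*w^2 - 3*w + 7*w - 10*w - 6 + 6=5*w^3 + 7*w^2 - 6*w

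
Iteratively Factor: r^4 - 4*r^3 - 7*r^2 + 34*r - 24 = (r - 2)*(r^3 - 2*r^2 - 11*r + 12) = (r - 2)*(r + 3)*(r^2 - 5*r + 4) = (r - 2)*(r - 1)*(r + 3)*(r - 4)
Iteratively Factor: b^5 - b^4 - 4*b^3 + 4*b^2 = (b + 2)*(b^4 - 3*b^3 + 2*b^2) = b*(b + 2)*(b^3 - 3*b^2 + 2*b) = b*(b - 1)*(b + 2)*(b^2 - 2*b) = b*(b - 2)*(b - 1)*(b + 2)*(b)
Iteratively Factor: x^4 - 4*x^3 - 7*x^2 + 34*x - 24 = (x + 3)*(x^3 - 7*x^2 + 14*x - 8) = (x - 1)*(x + 3)*(x^2 - 6*x + 8) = (x - 2)*(x - 1)*(x + 3)*(x - 4)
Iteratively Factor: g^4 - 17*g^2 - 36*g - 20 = (g + 2)*(g^3 - 2*g^2 - 13*g - 10) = (g - 5)*(g + 2)*(g^2 + 3*g + 2) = (g - 5)*(g + 2)^2*(g + 1)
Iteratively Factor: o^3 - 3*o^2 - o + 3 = (o - 1)*(o^2 - 2*o - 3) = (o - 1)*(o + 1)*(o - 3)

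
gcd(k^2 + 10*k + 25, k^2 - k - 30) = k + 5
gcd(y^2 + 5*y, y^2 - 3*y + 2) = 1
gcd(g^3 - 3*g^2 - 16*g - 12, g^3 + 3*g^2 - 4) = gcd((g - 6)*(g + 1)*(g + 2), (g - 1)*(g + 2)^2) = g + 2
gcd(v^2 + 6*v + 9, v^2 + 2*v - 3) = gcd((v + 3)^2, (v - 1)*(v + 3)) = v + 3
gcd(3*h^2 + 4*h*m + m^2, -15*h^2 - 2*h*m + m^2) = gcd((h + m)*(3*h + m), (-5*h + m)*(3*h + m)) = 3*h + m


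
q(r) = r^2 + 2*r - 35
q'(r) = 2*r + 2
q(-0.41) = -35.65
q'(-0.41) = 1.18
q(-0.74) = -35.93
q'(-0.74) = 0.52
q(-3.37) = -30.38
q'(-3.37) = -4.74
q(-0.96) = -36.00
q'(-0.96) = 0.08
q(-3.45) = -30.00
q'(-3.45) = -4.90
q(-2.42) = -33.98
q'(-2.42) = -2.84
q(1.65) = -28.98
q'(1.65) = 5.30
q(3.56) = -15.21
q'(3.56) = 9.12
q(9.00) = 64.00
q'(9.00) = 20.00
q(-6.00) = -11.00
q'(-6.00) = -10.00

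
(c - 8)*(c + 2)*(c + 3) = c^3 - 3*c^2 - 34*c - 48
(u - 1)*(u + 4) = u^2 + 3*u - 4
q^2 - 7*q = q*(q - 7)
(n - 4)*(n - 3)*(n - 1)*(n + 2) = n^4 - 6*n^3 + 3*n^2 + 26*n - 24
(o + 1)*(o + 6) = o^2 + 7*o + 6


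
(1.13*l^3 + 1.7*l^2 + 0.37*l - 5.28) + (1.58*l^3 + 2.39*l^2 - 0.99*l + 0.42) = 2.71*l^3 + 4.09*l^2 - 0.62*l - 4.86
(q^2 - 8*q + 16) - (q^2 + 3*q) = 16 - 11*q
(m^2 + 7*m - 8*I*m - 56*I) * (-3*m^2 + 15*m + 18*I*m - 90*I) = -3*m^4 - 6*m^3 + 42*I*m^3 + 249*m^2 + 84*I*m^2 + 288*m - 1470*I*m - 5040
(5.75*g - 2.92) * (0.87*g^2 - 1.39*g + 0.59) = 5.0025*g^3 - 10.5329*g^2 + 7.4513*g - 1.7228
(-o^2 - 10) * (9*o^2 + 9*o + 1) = -9*o^4 - 9*o^3 - 91*o^2 - 90*o - 10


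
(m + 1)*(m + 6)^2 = m^3 + 13*m^2 + 48*m + 36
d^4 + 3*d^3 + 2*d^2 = d^2*(d + 1)*(d + 2)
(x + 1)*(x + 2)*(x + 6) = x^3 + 9*x^2 + 20*x + 12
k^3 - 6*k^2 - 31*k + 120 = (k - 8)*(k - 3)*(k + 5)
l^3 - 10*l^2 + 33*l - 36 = (l - 4)*(l - 3)^2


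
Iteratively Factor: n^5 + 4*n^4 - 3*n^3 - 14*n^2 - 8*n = (n + 4)*(n^4 - 3*n^2 - 2*n) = (n + 1)*(n + 4)*(n^3 - n^2 - 2*n) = n*(n + 1)*(n + 4)*(n^2 - n - 2) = n*(n - 2)*(n + 1)*(n + 4)*(n + 1)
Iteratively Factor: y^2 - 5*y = (y - 5)*(y)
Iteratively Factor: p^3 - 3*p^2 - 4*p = (p - 4)*(p^2 + p) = p*(p - 4)*(p + 1)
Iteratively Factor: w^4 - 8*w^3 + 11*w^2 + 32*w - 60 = (w - 5)*(w^3 - 3*w^2 - 4*w + 12) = (w - 5)*(w - 3)*(w^2 - 4) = (w - 5)*(w - 3)*(w + 2)*(w - 2)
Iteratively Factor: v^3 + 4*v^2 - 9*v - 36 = (v + 4)*(v^2 - 9) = (v - 3)*(v + 4)*(v + 3)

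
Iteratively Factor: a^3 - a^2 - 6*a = (a + 2)*(a^2 - 3*a) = a*(a + 2)*(a - 3)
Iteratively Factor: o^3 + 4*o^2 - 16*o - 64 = (o - 4)*(o^2 + 8*o + 16) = (o - 4)*(o + 4)*(o + 4)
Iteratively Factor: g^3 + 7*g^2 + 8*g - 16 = (g + 4)*(g^2 + 3*g - 4) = (g - 1)*(g + 4)*(g + 4)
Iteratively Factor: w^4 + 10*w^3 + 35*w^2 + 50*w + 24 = (w + 4)*(w^3 + 6*w^2 + 11*w + 6) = (w + 1)*(w + 4)*(w^2 + 5*w + 6) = (w + 1)*(w + 2)*(w + 4)*(w + 3)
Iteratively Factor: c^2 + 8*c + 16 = (c + 4)*(c + 4)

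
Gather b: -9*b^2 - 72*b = -9*b^2 - 72*b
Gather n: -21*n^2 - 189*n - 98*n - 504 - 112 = -21*n^2 - 287*n - 616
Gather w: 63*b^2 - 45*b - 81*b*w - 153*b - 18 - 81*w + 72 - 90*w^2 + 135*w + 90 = 63*b^2 - 198*b - 90*w^2 + w*(54 - 81*b) + 144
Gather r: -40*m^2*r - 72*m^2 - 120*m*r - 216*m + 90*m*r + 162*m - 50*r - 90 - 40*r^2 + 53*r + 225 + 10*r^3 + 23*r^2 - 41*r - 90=-72*m^2 - 54*m + 10*r^3 - 17*r^2 + r*(-40*m^2 - 30*m - 38) + 45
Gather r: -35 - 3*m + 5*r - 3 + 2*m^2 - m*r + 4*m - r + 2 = 2*m^2 + m + r*(4 - m) - 36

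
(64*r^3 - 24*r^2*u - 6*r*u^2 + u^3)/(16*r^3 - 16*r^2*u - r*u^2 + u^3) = (16*r^2 - 10*r*u + u^2)/(4*r^2 - 5*r*u + u^2)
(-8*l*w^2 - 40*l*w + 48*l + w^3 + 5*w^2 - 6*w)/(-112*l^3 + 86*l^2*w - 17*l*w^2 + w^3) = (w^2 + 5*w - 6)/(14*l^2 - 9*l*w + w^2)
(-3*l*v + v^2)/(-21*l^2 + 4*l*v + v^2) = v/(7*l + v)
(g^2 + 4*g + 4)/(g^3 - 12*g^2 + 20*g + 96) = (g + 2)/(g^2 - 14*g + 48)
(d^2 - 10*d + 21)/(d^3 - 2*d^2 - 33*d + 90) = (d - 7)/(d^2 + d - 30)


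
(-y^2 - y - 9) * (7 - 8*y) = 8*y^3 + y^2 + 65*y - 63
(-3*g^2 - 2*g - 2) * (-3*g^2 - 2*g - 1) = 9*g^4 + 12*g^3 + 13*g^2 + 6*g + 2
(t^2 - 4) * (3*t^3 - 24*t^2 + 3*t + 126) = 3*t^5 - 24*t^4 - 9*t^3 + 222*t^2 - 12*t - 504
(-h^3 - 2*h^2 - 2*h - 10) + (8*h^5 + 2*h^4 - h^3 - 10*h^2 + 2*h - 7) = 8*h^5 + 2*h^4 - 2*h^3 - 12*h^2 - 17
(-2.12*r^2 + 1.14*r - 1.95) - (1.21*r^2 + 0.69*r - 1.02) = -3.33*r^2 + 0.45*r - 0.93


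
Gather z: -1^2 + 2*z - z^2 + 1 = -z^2 + 2*z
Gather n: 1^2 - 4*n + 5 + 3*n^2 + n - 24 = 3*n^2 - 3*n - 18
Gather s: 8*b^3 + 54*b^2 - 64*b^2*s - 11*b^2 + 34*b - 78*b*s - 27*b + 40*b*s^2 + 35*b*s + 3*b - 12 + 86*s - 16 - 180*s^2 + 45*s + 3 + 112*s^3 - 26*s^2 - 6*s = 8*b^3 + 43*b^2 + 10*b + 112*s^3 + s^2*(40*b - 206) + s*(-64*b^2 - 43*b + 125) - 25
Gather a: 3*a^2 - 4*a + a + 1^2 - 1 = 3*a^2 - 3*a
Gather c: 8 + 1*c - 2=c + 6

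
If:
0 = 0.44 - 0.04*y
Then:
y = 11.00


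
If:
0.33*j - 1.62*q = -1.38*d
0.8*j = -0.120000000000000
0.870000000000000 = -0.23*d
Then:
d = -3.78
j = -0.15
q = -3.25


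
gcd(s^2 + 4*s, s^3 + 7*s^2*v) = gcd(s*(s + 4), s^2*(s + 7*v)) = s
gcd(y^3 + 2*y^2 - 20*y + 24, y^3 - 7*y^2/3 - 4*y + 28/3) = y - 2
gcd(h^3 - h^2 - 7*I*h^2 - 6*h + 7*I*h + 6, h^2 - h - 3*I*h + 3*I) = h - 1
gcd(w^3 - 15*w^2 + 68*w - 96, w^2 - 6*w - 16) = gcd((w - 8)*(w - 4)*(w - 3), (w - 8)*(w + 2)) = w - 8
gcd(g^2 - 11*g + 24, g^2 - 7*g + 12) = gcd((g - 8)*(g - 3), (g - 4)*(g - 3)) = g - 3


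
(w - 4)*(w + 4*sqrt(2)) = w^2 - 4*w + 4*sqrt(2)*w - 16*sqrt(2)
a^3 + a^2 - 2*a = a*(a - 1)*(a + 2)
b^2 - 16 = (b - 4)*(b + 4)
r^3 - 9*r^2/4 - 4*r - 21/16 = (r - 7/2)*(r + 1/2)*(r + 3/4)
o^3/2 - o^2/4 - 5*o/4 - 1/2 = (o/2 + 1/2)*(o - 2)*(o + 1/2)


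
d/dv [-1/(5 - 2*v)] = -2/(2*v - 5)^2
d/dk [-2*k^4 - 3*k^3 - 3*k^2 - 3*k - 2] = -8*k^3 - 9*k^2 - 6*k - 3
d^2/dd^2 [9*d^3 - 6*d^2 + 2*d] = 54*d - 12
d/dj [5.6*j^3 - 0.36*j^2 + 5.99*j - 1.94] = 16.8*j^2 - 0.72*j + 5.99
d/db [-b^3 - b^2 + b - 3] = -3*b^2 - 2*b + 1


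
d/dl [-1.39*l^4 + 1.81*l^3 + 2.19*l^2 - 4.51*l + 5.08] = -5.56*l^3 + 5.43*l^2 + 4.38*l - 4.51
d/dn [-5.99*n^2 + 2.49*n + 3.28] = 2.49 - 11.98*n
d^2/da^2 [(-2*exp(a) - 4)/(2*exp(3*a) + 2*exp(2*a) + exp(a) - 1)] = (-32*exp(6*a) - 168*exp(5*a) - 168*exp(4*a) - 128*exp(3*a) - 120*exp(2*a) - 38*exp(a) - 6)*exp(a)/(8*exp(9*a) + 24*exp(8*a) + 36*exp(7*a) + 20*exp(6*a) - 6*exp(5*a) - 18*exp(4*a) - 5*exp(3*a) + 3*exp(2*a) + 3*exp(a) - 1)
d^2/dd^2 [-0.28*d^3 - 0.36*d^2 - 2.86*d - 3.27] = -1.68*d - 0.72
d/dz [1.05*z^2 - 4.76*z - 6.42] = 2.1*z - 4.76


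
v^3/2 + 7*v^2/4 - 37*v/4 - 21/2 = (v/2 + 1/2)*(v - 7/2)*(v + 6)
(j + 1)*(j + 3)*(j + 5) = j^3 + 9*j^2 + 23*j + 15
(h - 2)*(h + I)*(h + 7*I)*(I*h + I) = I*h^4 - 8*h^3 - I*h^3 + 8*h^2 - 9*I*h^2 + 16*h + 7*I*h + 14*I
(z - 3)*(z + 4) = z^2 + z - 12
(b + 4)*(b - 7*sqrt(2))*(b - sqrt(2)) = b^3 - 8*sqrt(2)*b^2 + 4*b^2 - 32*sqrt(2)*b + 14*b + 56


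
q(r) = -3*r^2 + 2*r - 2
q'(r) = 2 - 6*r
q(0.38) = -1.67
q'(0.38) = -0.28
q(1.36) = -4.83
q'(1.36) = -6.16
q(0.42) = -1.69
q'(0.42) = -0.52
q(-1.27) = -9.38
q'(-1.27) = 9.62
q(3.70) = -35.67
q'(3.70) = -20.20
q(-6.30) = -133.67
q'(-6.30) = 39.80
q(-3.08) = -36.62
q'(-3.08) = 20.48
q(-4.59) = -74.38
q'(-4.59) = 29.54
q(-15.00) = -707.00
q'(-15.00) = 92.00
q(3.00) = -23.00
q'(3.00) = -16.00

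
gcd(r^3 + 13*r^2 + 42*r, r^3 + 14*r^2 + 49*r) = r^2 + 7*r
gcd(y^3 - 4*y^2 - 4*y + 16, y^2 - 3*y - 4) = y - 4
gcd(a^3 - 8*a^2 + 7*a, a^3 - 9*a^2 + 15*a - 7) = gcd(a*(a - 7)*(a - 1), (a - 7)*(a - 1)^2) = a^2 - 8*a + 7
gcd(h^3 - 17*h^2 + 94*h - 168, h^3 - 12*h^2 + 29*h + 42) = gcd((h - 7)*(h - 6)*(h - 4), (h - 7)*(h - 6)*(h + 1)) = h^2 - 13*h + 42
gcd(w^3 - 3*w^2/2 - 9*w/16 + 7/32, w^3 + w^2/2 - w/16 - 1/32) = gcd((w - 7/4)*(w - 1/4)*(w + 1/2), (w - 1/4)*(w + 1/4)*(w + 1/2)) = w^2 + w/4 - 1/8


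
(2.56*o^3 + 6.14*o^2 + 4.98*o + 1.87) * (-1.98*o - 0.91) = -5.0688*o^4 - 14.4868*o^3 - 15.4478*o^2 - 8.2344*o - 1.7017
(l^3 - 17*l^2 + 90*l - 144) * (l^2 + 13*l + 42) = l^5 - 4*l^4 - 89*l^3 + 312*l^2 + 1908*l - 6048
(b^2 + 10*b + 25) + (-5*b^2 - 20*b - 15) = -4*b^2 - 10*b + 10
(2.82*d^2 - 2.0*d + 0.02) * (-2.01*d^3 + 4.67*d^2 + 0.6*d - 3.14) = -5.6682*d^5 + 17.1894*d^4 - 7.6882*d^3 - 9.9614*d^2 + 6.292*d - 0.0628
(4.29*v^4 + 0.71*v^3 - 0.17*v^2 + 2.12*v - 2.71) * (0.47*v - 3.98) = 2.0163*v^5 - 16.7405*v^4 - 2.9057*v^3 + 1.673*v^2 - 9.7113*v + 10.7858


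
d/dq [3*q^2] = 6*q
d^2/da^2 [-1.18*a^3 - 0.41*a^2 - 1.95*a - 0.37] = -7.08*a - 0.82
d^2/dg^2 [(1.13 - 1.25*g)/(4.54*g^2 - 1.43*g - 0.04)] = ((1.25*g - 1.13)*(9.08*g - 1.43)*(18.16*g - 2.86) + (34.05*g - 13.8354)*(-4.54*g^2 + 1.43*g + 0.04))/(-4.54*g^2 + 1.43*g + 0.04)^3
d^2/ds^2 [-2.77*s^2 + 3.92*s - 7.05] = -5.54000000000000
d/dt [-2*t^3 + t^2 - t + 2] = -6*t^2 + 2*t - 1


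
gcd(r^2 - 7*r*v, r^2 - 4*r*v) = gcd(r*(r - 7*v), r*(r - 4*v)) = r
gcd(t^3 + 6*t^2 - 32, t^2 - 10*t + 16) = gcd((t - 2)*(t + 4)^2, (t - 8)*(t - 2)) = t - 2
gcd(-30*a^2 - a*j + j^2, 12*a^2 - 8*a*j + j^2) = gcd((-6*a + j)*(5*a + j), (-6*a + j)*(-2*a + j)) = 6*a - j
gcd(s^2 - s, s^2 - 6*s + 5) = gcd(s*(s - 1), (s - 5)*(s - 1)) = s - 1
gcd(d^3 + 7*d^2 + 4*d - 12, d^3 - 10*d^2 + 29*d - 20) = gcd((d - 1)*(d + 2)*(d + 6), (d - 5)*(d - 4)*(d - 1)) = d - 1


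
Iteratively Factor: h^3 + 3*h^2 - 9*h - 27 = (h + 3)*(h^2 - 9) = (h - 3)*(h + 3)*(h + 3)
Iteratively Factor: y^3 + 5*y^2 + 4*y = (y + 4)*(y^2 + y) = y*(y + 4)*(y + 1)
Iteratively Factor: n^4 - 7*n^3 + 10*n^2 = (n - 5)*(n^3 - 2*n^2) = n*(n - 5)*(n^2 - 2*n) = n*(n - 5)*(n - 2)*(n)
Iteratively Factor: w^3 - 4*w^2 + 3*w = (w)*(w^2 - 4*w + 3) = w*(w - 3)*(w - 1)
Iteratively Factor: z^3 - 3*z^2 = (z - 3)*(z^2) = z*(z - 3)*(z)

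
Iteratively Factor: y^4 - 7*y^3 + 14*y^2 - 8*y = (y - 1)*(y^3 - 6*y^2 + 8*y) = (y - 2)*(y - 1)*(y^2 - 4*y) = (y - 4)*(y - 2)*(y - 1)*(y)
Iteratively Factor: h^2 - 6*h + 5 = (h - 1)*(h - 5)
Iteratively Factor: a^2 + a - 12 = (a - 3)*(a + 4)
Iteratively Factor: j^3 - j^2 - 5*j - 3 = (j - 3)*(j^2 + 2*j + 1) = (j - 3)*(j + 1)*(j + 1)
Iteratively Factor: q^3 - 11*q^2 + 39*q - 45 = (q - 3)*(q^2 - 8*q + 15) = (q - 5)*(q - 3)*(q - 3)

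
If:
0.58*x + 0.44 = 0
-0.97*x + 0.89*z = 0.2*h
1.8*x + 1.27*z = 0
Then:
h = 8.46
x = -0.76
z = 1.08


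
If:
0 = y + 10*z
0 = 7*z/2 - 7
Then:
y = -20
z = 2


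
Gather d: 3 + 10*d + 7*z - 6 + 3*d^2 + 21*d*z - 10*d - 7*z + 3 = 3*d^2 + 21*d*z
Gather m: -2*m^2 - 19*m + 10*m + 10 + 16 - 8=-2*m^2 - 9*m + 18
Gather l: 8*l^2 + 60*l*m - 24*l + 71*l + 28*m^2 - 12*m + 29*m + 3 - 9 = 8*l^2 + l*(60*m + 47) + 28*m^2 + 17*m - 6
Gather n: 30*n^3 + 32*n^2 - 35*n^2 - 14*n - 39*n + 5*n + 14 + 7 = 30*n^3 - 3*n^2 - 48*n + 21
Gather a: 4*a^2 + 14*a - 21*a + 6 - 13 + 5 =4*a^2 - 7*a - 2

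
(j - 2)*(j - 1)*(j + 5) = j^3 + 2*j^2 - 13*j + 10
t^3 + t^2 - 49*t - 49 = (t - 7)*(t + 1)*(t + 7)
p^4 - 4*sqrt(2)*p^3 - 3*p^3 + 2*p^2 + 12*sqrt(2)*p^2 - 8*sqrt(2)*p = p*(p - 2)*(p - 1)*(p - 4*sqrt(2))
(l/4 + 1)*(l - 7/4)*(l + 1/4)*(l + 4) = l^4/4 + 13*l^3/8 + 57*l^2/64 - 55*l/8 - 7/4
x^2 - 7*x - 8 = (x - 8)*(x + 1)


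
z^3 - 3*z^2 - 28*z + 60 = (z - 6)*(z - 2)*(z + 5)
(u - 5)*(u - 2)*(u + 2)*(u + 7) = u^4 + 2*u^3 - 39*u^2 - 8*u + 140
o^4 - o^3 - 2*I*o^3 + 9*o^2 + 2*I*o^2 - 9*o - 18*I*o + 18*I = (o - 1)*(o - 3*I)*(o - 2*I)*(o + 3*I)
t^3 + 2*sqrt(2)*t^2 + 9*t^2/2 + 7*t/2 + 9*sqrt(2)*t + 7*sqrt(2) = (t + 1)*(t + 7/2)*(t + 2*sqrt(2))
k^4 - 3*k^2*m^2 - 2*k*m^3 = k*(k - 2*m)*(k + m)^2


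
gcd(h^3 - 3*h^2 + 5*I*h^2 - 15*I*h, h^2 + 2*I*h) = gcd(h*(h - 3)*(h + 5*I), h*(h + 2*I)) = h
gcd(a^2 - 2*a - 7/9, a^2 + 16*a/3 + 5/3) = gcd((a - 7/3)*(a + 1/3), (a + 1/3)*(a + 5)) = a + 1/3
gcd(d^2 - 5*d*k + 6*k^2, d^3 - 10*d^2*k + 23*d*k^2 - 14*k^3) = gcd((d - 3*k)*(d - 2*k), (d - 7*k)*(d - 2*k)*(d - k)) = d - 2*k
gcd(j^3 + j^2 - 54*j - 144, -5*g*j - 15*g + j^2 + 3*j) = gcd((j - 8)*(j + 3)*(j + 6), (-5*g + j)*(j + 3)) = j + 3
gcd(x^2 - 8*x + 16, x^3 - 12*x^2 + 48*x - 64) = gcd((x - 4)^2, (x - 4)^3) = x^2 - 8*x + 16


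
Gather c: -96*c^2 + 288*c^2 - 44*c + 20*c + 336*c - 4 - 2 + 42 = 192*c^2 + 312*c + 36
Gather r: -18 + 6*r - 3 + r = 7*r - 21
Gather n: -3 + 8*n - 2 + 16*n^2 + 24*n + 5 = 16*n^2 + 32*n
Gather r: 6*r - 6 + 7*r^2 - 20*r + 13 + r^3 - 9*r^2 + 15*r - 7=r^3 - 2*r^2 + r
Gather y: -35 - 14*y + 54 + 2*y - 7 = 12 - 12*y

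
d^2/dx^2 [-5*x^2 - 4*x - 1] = -10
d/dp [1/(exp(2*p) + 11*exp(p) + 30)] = (-2*exp(p) - 11)*exp(p)/(exp(2*p) + 11*exp(p) + 30)^2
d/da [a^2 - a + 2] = 2*a - 1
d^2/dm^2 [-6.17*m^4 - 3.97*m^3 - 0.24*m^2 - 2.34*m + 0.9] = -74.04*m^2 - 23.82*m - 0.48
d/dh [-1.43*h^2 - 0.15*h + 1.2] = -2.86*h - 0.15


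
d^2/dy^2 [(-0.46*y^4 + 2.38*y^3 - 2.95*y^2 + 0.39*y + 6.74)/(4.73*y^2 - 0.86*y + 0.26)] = (-20.583068*y^6 + 11.2271280000001*y^5 - 5.43554400000016*y^4 - 7.23681400000004*y^3 + 922.961376*y^2 - 166.414236*y - 6.832328)/(105.823817*y^6 - 57.722082*y^5 + 27.945786*y^4 - 6.981824*y^3 + 1.536132*y^2 - 0.174408*y + 0.017576)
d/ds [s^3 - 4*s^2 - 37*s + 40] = 3*s^2 - 8*s - 37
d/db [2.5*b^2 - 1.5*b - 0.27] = 5.0*b - 1.5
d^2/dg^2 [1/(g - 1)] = 2/(g - 1)^3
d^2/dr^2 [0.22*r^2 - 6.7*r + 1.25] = 0.440000000000000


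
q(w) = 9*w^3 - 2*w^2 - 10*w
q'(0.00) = -10.00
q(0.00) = 0.00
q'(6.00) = 938.00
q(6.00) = 1812.00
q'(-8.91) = 2169.12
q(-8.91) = -6435.81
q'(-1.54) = 60.19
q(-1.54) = -22.21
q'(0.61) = -2.39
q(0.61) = -4.80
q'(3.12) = 240.35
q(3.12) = 222.67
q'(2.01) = 91.04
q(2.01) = 44.91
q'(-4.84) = 641.85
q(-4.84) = -1018.87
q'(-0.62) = 2.86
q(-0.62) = 3.29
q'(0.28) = -9.00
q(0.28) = -2.76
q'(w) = 27*w^2 - 4*w - 10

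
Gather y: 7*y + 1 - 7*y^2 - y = -7*y^2 + 6*y + 1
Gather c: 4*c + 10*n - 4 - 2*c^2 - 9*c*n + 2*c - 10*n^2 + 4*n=-2*c^2 + c*(6 - 9*n) - 10*n^2 + 14*n - 4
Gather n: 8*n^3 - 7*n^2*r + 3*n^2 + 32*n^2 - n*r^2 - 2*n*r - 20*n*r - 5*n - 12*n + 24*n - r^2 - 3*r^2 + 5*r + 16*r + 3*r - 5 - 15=8*n^3 + n^2*(35 - 7*r) + n*(-r^2 - 22*r + 7) - 4*r^2 + 24*r - 20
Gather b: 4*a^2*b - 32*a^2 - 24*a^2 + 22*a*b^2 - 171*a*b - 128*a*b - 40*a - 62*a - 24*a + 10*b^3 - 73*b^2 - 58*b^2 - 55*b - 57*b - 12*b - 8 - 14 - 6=-56*a^2 - 126*a + 10*b^3 + b^2*(22*a - 131) + b*(4*a^2 - 299*a - 124) - 28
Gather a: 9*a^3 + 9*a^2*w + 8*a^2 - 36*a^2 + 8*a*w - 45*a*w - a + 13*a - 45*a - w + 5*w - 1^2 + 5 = 9*a^3 + a^2*(9*w - 28) + a*(-37*w - 33) + 4*w + 4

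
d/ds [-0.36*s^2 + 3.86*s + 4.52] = 3.86 - 0.72*s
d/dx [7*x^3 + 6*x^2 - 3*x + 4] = 21*x^2 + 12*x - 3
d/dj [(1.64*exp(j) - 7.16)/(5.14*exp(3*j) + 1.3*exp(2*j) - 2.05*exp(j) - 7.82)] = (-16.8592*exp(3*j) + 108.2752*exp(2*j) + 18.616*exp(j) - 27.5028)*exp(j)/(26.4196*exp(6*j) + 13.364*exp(5*j) - 19.384*exp(4*j) - 85.7196*exp(3*j) - 16.1295*exp(2*j) + 32.062*exp(j) + 61.1524)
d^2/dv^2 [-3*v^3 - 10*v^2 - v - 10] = -18*v - 20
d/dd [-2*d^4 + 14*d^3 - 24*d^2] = 2*d*(-4*d^2 + 21*d - 24)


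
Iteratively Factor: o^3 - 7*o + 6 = (o - 2)*(o^2 + 2*o - 3) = (o - 2)*(o + 3)*(o - 1)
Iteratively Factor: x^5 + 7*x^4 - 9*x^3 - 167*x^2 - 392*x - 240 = (x + 1)*(x^4 + 6*x^3 - 15*x^2 - 152*x - 240) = (x - 5)*(x + 1)*(x^3 + 11*x^2 + 40*x + 48) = (x - 5)*(x + 1)*(x + 4)*(x^2 + 7*x + 12) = (x - 5)*(x + 1)*(x + 3)*(x + 4)*(x + 4)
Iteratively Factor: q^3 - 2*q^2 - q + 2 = (q - 2)*(q^2 - 1) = (q - 2)*(q - 1)*(q + 1)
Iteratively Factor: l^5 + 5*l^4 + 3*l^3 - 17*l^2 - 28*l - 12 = (l - 2)*(l^4 + 7*l^3 + 17*l^2 + 17*l + 6) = (l - 2)*(l + 3)*(l^3 + 4*l^2 + 5*l + 2) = (l - 2)*(l + 1)*(l + 3)*(l^2 + 3*l + 2) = (l - 2)*(l + 1)*(l + 2)*(l + 3)*(l + 1)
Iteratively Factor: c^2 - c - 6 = (c + 2)*(c - 3)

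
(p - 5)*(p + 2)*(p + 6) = p^3 + 3*p^2 - 28*p - 60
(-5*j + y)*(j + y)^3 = -5*j^4 - 14*j^3*y - 12*j^2*y^2 - 2*j*y^3 + y^4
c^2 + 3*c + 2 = (c + 1)*(c + 2)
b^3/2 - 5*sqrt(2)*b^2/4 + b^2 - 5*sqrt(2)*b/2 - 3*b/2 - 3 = (b/2 + 1)*(b - 3*sqrt(2))*(b + sqrt(2)/2)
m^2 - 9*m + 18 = (m - 6)*(m - 3)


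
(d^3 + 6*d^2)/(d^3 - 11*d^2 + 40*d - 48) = d^2*(d + 6)/(d^3 - 11*d^2 + 40*d - 48)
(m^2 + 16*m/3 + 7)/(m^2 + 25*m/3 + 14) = (m + 3)/(m + 6)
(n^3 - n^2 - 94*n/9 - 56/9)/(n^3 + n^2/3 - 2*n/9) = (3*n^2 - 5*n - 28)/(n*(3*n - 1))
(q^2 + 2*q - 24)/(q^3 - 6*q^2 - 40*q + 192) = 1/(q - 8)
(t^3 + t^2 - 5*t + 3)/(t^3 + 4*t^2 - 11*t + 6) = (t + 3)/(t + 6)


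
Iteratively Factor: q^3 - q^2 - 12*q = (q)*(q^2 - q - 12) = q*(q + 3)*(q - 4)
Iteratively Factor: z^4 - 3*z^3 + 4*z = (z + 1)*(z^3 - 4*z^2 + 4*z) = (z - 2)*(z + 1)*(z^2 - 2*z) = (z - 2)^2*(z + 1)*(z)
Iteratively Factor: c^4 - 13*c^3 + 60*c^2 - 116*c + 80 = (c - 2)*(c^3 - 11*c^2 + 38*c - 40) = (c - 4)*(c - 2)*(c^2 - 7*c + 10) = (c - 4)*(c - 2)^2*(c - 5)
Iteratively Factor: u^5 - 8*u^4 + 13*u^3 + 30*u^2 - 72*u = (u - 4)*(u^4 - 4*u^3 - 3*u^2 + 18*u) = (u - 4)*(u + 2)*(u^3 - 6*u^2 + 9*u) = (u - 4)*(u - 3)*(u + 2)*(u^2 - 3*u) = (u - 4)*(u - 3)^2*(u + 2)*(u)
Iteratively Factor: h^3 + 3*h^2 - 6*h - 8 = (h + 1)*(h^2 + 2*h - 8) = (h + 1)*(h + 4)*(h - 2)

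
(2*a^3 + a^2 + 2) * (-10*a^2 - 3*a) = -20*a^5 - 16*a^4 - 3*a^3 - 20*a^2 - 6*a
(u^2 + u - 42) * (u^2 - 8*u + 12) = u^4 - 7*u^3 - 38*u^2 + 348*u - 504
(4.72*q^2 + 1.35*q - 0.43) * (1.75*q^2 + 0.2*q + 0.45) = 8.26*q^4 + 3.3065*q^3 + 1.6415*q^2 + 0.5215*q - 0.1935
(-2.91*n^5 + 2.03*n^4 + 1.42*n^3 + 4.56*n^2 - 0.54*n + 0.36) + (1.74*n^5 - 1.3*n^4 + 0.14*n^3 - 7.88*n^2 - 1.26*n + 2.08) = -1.17*n^5 + 0.73*n^4 + 1.56*n^3 - 3.32*n^2 - 1.8*n + 2.44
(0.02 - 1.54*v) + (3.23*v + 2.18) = 1.69*v + 2.2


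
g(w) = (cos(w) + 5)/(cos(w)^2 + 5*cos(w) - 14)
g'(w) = (2*sin(w)*cos(w) + 5*sin(w))*(cos(w) + 5)/(cos(w)^2 + 5*cos(w) - 14)^2 - sin(w)/(cos(w)^2 + 5*cos(w) - 14) = (cos(w)^2 + 10*cos(w) + 39)*sin(w)/(cos(w)^2 + 5*cos(w) - 14)^2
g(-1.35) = -0.41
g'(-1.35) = -0.24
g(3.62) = -0.23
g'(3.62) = -0.05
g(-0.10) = -0.75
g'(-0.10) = -0.08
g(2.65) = -0.23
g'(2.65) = 0.05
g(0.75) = -0.58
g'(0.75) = 0.33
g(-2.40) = -0.25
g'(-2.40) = -0.07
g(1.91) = -0.30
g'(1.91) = 0.14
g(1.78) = -0.32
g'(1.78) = 0.16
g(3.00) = -0.22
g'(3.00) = 0.01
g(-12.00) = -0.64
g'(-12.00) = 0.31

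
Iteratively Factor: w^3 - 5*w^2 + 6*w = (w - 2)*(w^2 - 3*w) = w*(w - 2)*(w - 3)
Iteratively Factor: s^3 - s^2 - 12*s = (s - 4)*(s^2 + 3*s) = (s - 4)*(s + 3)*(s)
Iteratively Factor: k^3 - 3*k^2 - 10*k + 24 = (k - 4)*(k^2 + k - 6) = (k - 4)*(k + 3)*(k - 2)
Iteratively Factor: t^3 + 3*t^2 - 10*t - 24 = (t + 4)*(t^2 - t - 6) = (t - 3)*(t + 4)*(t + 2)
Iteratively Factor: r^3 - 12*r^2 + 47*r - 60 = (r - 5)*(r^2 - 7*r + 12) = (r - 5)*(r - 4)*(r - 3)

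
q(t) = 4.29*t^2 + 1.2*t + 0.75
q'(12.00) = 104.16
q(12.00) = 632.91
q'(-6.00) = -50.28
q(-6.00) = 147.99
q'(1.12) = 10.81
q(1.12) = 7.48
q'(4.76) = 42.04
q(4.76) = 103.66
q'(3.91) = 34.75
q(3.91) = 71.03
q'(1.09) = 10.55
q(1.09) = 7.15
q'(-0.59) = -3.86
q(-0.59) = 1.54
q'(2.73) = 24.62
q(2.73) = 36.00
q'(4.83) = 42.64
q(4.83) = 106.63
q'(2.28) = 20.76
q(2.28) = 25.79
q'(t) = 8.58*t + 1.2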